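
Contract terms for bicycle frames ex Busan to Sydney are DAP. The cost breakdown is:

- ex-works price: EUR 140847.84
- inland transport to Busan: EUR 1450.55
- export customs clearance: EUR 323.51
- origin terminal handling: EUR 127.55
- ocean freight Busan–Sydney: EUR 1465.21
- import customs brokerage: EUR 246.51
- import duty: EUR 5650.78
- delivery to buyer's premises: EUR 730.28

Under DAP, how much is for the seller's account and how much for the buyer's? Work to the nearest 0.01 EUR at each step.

DAP: the seller bears all costs to the named destination except import duty and clearance.
Seller's account: goods 140847.84 + inland to port 1450.55 + export clearance 323.51 + origin terminal 127.55 + freight 1465.21 + delivery 730.28 = 144944.94
Buyer's account: brokerage 246.51 + duty 5650.78 = 5897.29

Seller: EUR 144944.94; buyer: EUR 5897.29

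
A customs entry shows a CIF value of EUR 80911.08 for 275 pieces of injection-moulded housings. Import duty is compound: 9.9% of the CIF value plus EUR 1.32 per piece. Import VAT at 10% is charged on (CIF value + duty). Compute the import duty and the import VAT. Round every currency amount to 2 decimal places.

Import duty: EUR 8373.20; import VAT: EUR 8928.43

Ad valorem component: 80911.08 × 9.9% = 8010.20
Specific component: 275 × 1.32 = 363.00
Import duty = 8010.20 + 363.00 = 8373.20
VAT base = CIF + duty = 80911.08 + 8373.20 = 89284.28
Import VAT = 89284.28 × 10% = 8928.43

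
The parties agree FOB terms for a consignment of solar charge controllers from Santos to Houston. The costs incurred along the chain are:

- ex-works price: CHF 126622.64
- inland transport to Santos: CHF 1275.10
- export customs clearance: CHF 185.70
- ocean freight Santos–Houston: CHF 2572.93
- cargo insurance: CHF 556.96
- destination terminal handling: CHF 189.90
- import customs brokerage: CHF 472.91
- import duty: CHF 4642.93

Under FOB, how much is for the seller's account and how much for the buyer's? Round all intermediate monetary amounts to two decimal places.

FOB: the seller bears costs until goods are on board at the origin port; the buyer bears freight, insurance and all costs thereafter.
Seller's account: goods 126622.64 + inland to port 1275.10 + export clearance 185.70 = 128083.44
Buyer's account: freight 2572.93 + insurance 556.96 + destination terminal 189.90 + brokerage 472.91 + duty 4642.93 = 8435.63

Seller: CHF 128083.44; buyer: CHF 8435.63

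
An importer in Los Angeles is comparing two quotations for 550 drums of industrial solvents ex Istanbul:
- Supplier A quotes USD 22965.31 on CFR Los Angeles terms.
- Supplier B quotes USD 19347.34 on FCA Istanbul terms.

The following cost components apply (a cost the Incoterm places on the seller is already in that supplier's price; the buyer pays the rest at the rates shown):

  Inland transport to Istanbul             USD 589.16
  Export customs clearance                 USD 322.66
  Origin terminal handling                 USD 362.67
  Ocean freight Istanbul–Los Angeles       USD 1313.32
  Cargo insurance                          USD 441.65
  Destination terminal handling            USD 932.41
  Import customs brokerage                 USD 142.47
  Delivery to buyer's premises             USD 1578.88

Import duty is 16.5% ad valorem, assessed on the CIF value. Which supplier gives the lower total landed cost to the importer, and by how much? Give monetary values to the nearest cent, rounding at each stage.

Supplier B is cheaper by USD 2262.41

Supplier A (CFR):
CIF value = CFR price + insurance = 22965.31 + 441.65 = 23406.96
Import duty = 23406.96 × 16.5% = 3862.15
Buyer bears (A): 441.65 + 932.41 + 142.47 + 1578.88 = 3095.41
Landed cost (A) = invoice 22965.31 + 3095.41 + duty 3862.15 = 29922.87
Supplier B (FCA):
CIF value = FCA price + origin terminal + freight + insurance = 19347.34 + 362.67 + 1313.32 + 441.65 = 21464.98
Import duty = 21464.98 × 16.5% = 3541.72
Buyer bears (B): 362.67 + 1313.32 + 441.65 + 932.41 + 142.47 + 1578.88 = 4771.40
Landed cost (B) = invoice 19347.34 + 4771.40 + duty 3541.72 = 27660.46
Difference = |29922.87 − 27660.46| = 2262.41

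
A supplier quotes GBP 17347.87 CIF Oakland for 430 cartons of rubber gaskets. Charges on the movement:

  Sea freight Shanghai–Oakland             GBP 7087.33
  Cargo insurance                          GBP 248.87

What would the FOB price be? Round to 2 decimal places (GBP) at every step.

From CIF to FOB, the seller no longer bears: freight, insurance.
FOB price = 17347.87 − 7087.33 − 248.87 = 10011.67

FOB price: GBP 10011.67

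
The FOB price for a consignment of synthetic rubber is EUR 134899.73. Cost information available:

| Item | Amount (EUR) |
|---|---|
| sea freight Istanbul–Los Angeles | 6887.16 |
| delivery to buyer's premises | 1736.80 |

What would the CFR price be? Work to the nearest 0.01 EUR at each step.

CFR price: EUR 141786.89

Not relevant to the conversion: delivery — on the buyer under both terms; not part of either seller's price.
From FOB to CFR, the seller additionally bears: freight.
CFR price = 134899.73 + 6887.16 = 141786.89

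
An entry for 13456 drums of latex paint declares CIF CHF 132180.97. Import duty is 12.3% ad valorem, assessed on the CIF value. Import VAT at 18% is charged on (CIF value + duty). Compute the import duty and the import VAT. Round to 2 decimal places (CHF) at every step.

Import duty = 132180.97 × 12.3% = 16258.26
VAT base = CIF + duty = 132180.97 + 16258.26 = 148439.23
Import VAT = 148439.23 × 18% = 26719.06

Import duty: CHF 16258.26; import VAT: CHF 26719.06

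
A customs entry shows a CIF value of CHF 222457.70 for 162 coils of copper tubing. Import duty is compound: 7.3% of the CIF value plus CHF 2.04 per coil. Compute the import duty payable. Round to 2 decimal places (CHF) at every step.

Import duty: CHF 16569.89

Ad valorem component: 222457.70 × 7.3% = 16239.41
Specific component: 162 × 2.04 = 330.48
Import duty = 16239.41 + 330.48 = 16569.89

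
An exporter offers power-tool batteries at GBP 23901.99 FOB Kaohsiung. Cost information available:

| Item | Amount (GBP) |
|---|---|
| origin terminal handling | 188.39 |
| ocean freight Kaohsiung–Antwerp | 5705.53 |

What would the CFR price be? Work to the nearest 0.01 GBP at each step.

CFR price: GBP 29607.52

Not relevant to the conversion: origin terminal — on the seller under both FOB and CFR; already in the FOB price and stays in the CFR price.
From FOB to CFR, the seller additionally bears: freight.
CFR price = 23901.99 + 5705.53 = 29607.52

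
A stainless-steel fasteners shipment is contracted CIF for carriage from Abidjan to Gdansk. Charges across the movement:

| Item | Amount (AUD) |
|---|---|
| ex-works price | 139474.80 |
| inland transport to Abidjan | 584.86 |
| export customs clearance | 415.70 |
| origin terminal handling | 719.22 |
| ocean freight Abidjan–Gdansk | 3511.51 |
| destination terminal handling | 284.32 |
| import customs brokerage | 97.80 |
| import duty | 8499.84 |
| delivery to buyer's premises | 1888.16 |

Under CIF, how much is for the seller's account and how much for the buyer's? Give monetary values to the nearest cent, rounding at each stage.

CIF: the seller pays costs through ocean freight and marine insurance to the destination port.
Seller's account: goods 139474.80 + inland to port 584.86 + export clearance 415.70 + origin terminal 719.22 + freight 3511.51 = 144706.09
Buyer's account: destination terminal 284.32 + brokerage 97.80 + duty 8499.84 + delivery 1888.16 = 10770.12

Seller: AUD 144706.09; buyer: AUD 10770.12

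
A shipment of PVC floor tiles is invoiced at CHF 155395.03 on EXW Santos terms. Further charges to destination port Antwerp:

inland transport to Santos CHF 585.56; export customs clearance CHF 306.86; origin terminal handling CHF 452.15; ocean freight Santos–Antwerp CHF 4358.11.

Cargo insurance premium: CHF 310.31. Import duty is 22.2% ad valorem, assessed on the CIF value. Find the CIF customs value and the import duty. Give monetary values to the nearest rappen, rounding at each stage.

CIF value: CHF 161408.02; import duty: CHF 35832.58

CIF = EXW price + pre-shipment costs + freight + insurance
CIF = 155395.03 + 585.56 + 306.86 + 452.15 + 4358.11 + 310.31 = 161408.02
Import duty = 161408.02 × 22.2% = 35832.58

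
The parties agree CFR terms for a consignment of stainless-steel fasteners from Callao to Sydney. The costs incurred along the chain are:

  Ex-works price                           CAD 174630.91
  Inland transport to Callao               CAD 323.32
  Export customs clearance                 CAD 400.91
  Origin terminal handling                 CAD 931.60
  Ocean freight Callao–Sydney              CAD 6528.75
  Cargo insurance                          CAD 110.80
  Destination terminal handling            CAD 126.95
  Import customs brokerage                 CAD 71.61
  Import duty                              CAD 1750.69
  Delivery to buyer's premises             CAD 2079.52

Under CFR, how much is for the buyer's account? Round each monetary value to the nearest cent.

Buyer's account: CAD 4139.57

CFR: the seller pays costs through ocean freight to the destination port, but not insurance.
Seller's account: goods 174630.91 + inland to port 323.32 + export clearance 400.91 + origin terminal 931.60 + freight 6528.75 = 182815.49
Buyer's account: insurance 110.80 + destination terminal 126.95 + brokerage 71.61 + duty 1750.69 + delivery 2079.52 = 4139.57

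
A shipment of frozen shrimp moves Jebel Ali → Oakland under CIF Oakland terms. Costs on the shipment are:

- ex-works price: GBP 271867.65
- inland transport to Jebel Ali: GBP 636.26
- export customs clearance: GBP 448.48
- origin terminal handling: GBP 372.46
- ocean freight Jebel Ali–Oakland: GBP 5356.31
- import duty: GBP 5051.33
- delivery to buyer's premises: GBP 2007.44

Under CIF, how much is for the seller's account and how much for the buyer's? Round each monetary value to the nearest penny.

Seller: GBP 278681.16; buyer: GBP 7058.77

CIF: the seller pays costs through ocean freight and marine insurance to the destination port.
Seller's account: goods 271867.65 + inland to port 636.26 + export clearance 448.48 + origin terminal 372.46 + freight 5356.31 = 278681.16
Buyer's account: duty 5051.33 + delivery 2007.44 = 7058.77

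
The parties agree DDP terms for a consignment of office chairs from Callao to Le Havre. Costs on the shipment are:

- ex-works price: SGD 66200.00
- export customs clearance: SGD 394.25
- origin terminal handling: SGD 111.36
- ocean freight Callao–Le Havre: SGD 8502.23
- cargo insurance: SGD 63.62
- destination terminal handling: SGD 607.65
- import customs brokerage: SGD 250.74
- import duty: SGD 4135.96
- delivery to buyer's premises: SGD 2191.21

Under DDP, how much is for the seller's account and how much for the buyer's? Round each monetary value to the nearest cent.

DDP: the seller bears all costs including import duty.
Seller's account: goods 66200.00 + export clearance 394.25 + origin terminal 111.36 + freight 8502.23 + insurance 63.62 + destination terminal 607.65 + brokerage 250.74 + duty 4135.96 + delivery 2191.21 = 82457.02
Buyer's account: 0.00

Seller: SGD 82457.02; buyer: SGD 0.00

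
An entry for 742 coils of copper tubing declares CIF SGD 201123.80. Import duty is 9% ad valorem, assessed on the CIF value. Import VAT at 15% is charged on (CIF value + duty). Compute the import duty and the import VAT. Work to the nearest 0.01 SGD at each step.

Import duty: SGD 18101.14; import VAT: SGD 32883.74

Import duty = 201123.80 × 9% = 18101.14
VAT base = CIF + duty = 201123.80 + 18101.14 = 219224.94
Import VAT = 219224.94 × 15% = 32883.74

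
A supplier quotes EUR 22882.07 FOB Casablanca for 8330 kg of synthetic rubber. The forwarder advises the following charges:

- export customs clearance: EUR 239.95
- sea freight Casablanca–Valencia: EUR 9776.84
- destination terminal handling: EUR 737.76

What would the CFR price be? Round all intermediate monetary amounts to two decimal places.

Not relevant to the conversion: export clearance — on the seller under both FOB and CFR; already in the FOB price and stays in the CFR price. destination terminal — on the buyer under both terms; not part of either seller's price.
From FOB to CFR, the seller additionally bears: freight.
CFR price = 22882.07 + 9776.84 = 32658.91

CFR price: EUR 32658.91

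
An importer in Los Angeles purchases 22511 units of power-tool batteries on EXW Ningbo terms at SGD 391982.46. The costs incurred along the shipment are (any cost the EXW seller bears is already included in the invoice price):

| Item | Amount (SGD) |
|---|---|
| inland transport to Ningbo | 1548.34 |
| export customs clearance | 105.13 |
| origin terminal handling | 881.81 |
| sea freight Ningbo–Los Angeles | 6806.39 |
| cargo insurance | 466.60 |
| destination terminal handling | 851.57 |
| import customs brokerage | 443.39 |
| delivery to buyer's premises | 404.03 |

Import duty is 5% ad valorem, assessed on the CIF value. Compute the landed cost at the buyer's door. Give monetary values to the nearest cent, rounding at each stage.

Total landed cost: SGD 423579.26

EXW: the seller makes goods available at their premises; the buyer bears all onward costs.
CIF value = EXW price + inland to port + export clearance + origin terminal + freight + insurance = 391982.46 + 1548.34 + 105.13 + 881.81 + 6806.39 + 466.60 = 401790.73
Import duty = 401790.73 × 5% = 20089.54
Buyer bears: inland to port 1548.34 + export clearance 105.13 + origin terminal 881.81 + freight 6806.39 + insurance 466.60 + destination terminal 851.57 + brokerage 443.39 + delivery 404.03 + duty 20089.54 = 31596.80
Landed cost = invoice 391982.46 + 31596.80 = 423579.26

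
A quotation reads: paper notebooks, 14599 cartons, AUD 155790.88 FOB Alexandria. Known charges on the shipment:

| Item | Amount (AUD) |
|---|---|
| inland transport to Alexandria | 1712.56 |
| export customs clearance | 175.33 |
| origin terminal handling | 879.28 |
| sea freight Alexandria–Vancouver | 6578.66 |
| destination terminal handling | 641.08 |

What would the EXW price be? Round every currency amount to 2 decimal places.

EXW price: AUD 153023.71

Not relevant to the conversion: freight, destination terminal — on the buyer under both terms; not part of either seller's price.
From FOB to EXW, the seller no longer bears: inland to port, export clearance, origin terminal.
EXW price = 155790.88 − 1712.56 − 175.33 − 879.28 = 153023.71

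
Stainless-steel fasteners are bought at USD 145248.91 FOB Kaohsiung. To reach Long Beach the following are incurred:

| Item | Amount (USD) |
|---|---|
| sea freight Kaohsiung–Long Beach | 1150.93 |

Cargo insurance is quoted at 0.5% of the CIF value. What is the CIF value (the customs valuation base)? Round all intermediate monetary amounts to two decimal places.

Let C be the CIF value. C = FOB price + freight + 0.5% × C
C − 0.5% × C = 145248.91 + 1150.93
0.995 × C = 146399.84
C = 146399.84 / 0.995 = 147135.52
Insurance premium = 0.5% × 147135.52 = 735.68

CIF value: USD 147135.52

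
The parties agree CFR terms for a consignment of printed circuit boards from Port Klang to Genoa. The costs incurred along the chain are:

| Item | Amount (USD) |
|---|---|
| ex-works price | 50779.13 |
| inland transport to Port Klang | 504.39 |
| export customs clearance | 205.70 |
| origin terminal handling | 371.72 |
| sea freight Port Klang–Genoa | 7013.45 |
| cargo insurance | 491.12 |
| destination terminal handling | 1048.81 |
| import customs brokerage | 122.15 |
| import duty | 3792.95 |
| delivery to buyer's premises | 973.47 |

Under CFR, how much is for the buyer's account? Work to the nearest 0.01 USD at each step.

Buyer's account: USD 6428.50

CFR: the seller pays costs through ocean freight to the destination port, but not insurance.
Seller's account: goods 50779.13 + inland to port 504.39 + export clearance 205.70 + origin terminal 371.72 + freight 7013.45 = 58874.39
Buyer's account: insurance 491.12 + destination terminal 1048.81 + brokerage 122.15 + duty 3792.95 + delivery 973.47 = 6428.50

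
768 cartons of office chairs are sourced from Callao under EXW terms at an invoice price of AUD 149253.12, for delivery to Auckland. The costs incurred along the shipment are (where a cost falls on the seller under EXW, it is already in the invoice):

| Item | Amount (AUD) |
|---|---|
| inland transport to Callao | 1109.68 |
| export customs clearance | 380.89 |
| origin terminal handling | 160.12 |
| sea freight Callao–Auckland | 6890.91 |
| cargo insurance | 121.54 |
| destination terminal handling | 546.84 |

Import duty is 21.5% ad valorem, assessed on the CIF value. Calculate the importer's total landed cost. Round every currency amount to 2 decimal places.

EXW: the seller makes goods available at their premises; the buyer bears all onward costs.
CIF value = EXW price + inland to port + export clearance + origin terminal + freight + insurance = 149253.12 + 1109.68 + 380.89 + 160.12 + 6890.91 + 121.54 = 157916.26
Import duty = 157916.26 × 21.5% = 33952.00
Buyer bears: inland to port 1109.68 + export clearance 380.89 + origin terminal 160.12 + freight 6890.91 + insurance 121.54 + destination terminal 546.84 + duty 33952.00 = 43161.98
Landed cost = invoice 149253.12 + 43161.98 = 192415.10

Total landed cost: AUD 192415.10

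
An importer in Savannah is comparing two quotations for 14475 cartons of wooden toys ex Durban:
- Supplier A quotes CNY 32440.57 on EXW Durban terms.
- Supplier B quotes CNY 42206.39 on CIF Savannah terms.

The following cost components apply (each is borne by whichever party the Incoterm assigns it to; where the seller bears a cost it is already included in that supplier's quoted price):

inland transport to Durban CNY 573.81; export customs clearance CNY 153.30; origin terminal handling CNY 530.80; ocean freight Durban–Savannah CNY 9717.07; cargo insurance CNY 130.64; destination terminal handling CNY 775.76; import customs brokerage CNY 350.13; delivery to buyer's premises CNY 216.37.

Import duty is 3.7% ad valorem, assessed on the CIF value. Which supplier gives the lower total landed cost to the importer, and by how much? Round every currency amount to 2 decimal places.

Supplier B is cheaper by CNY 1389.37

Supplier A (EXW):
CIF value = EXW price + inland to port + export clearance + origin terminal + freight + insurance = 32440.57 + 573.81 + 153.30 + 530.80 + 9717.07 + 130.64 = 43546.19
Import duty = 43546.19 × 3.7% = 1611.21
Buyer bears (A): 573.81 + 153.30 + 530.80 + 9717.07 + 130.64 + 775.76 + 350.13 + 216.37 = 12447.88
Landed cost (A) = invoice 32440.57 + 12447.88 + duty 1611.21 = 46499.66
Supplier B (CIF):
The CIF price already equals the CIF value: 42206.39
Import duty = 42206.39 × 3.7% = 1561.64
Buyer bears (B): 775.76 + 350.13 + 216.37 = 1342.26
Landed cost (B) = invoice 42206.39 + 1342.26 + duty 1561.64 = 45110.29
Difference = |46499.66 − 45110.29| = 1389.37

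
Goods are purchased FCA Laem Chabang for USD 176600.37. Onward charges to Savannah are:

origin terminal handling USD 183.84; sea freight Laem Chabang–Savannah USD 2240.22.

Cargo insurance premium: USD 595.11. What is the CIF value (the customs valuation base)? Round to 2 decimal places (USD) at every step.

CIF value: USD 179619.54

CIF = FCA price + pre-shipment costs + freight + insurance
CIF = 176600.37 + 183.84 + 2240.22 + 595.11 = 179619.54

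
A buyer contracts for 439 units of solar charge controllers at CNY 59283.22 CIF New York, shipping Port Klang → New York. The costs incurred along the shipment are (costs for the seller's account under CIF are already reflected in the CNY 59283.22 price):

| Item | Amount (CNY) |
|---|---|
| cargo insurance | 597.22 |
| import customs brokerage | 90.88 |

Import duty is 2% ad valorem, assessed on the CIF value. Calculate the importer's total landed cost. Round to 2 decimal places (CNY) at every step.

CIF: the seller pays costs through ocean freight and marine insurance to the destination port.
Already in the invoice (seller's account under CIF): insurance — exclude.
The CIF price already equals the CIF value: 59283.22
Import duty = 59283.22 × 2% = 1185.66
Buyer bears: brokerage 90.88 + duty 1185.66 = 1276.54
Landed cost = invoice 59283.22 + 1276.54 = 60559.76

Total landed cost: CNY 60559.76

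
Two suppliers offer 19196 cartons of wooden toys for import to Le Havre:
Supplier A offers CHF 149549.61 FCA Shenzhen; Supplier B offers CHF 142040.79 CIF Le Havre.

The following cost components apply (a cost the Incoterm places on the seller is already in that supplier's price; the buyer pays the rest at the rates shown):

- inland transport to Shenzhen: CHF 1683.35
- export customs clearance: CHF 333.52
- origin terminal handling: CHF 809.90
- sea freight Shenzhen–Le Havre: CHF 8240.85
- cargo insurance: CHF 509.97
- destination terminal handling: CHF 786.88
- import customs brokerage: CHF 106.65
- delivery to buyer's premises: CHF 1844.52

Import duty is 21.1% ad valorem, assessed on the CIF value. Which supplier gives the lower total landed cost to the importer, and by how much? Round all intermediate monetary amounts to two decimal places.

Supplier B is cheaper by CHF 20671.21

Supplier A (FCA):
CIF value = FCA price + origin terminal + freight + insurance = 149549.61 + 809.90 + 8240.85 + 509.97 = 159110.33
Import duty = 159110.33 × 21.1% = 33572.28
Buyer bears (A): 809.90 + 8240.85 + 509.97 + 786.88 + 106.65 + 1844.52 = 12298.77
Landed cost (A) = invoice 149549.61 + 12298.77 + duty 33572.28 = 195420.66
Supplier B (CIF):
The CIF price already equals the CIF value: 142040.79
Import duty = 142040.79 × 21.1% = 29970.61
Buyer bears (B): 786.88 + 106.65 + 1844.52 = 2738.05
Landed cost (B) = invoice 142040.79 + 2738.05 + duty 29970.61 = 174749.45
Difference = |195420.66 − 174749.45| = 20671.21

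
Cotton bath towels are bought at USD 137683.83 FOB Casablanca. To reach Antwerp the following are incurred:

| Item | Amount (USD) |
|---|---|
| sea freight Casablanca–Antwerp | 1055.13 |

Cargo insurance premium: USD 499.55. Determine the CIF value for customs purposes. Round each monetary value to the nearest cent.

CIF = FOB price + freight + insurance
CIF = 137683.83 + 1055.13 + 499.55 = 139238.51

CIF value: USD 139238.51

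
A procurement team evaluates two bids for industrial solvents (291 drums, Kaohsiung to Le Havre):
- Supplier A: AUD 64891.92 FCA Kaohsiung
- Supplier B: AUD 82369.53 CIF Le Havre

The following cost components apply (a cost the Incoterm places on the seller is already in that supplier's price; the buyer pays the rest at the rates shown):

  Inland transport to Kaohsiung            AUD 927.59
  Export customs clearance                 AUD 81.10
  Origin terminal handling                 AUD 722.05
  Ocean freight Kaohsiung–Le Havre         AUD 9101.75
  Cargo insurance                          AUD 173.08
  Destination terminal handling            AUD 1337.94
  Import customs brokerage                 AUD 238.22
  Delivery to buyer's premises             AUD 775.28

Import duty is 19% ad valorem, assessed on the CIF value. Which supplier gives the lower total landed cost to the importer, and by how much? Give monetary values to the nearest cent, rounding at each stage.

Supplier A (FCA):
CIF value = FCA price + origin terminal + freight + insurance = 64891.92 + 722.05 + 9101.75 + 173.08 = 74888.80
Import duty = 74888.80 × 19% = 14228.87
Buyer bears (A): 722.05 + 9101.75 + 173.08 + 1337.94 + 238.22 + 775.28 = 12348.32
Landed cost (A) = invoice 64891.92 + 12348.32 + duty 14228.87 = 91469.11
Supplier B (CIF):
The CIF price already equals the CIF value: 82369.53
Import duty = 82369.53 × 19% = 15650.21
Buyer bears (B): 1337.94 + 238.22 + 775.28 = 2351.44
Landed cost (B) = invoice 82369.53 + 2351.44 + duty 15650.21 = 100371.18
Difference = |91469.11 − 100371.18| = 8902.07

Supplier A is cheaper by AUD 8902.07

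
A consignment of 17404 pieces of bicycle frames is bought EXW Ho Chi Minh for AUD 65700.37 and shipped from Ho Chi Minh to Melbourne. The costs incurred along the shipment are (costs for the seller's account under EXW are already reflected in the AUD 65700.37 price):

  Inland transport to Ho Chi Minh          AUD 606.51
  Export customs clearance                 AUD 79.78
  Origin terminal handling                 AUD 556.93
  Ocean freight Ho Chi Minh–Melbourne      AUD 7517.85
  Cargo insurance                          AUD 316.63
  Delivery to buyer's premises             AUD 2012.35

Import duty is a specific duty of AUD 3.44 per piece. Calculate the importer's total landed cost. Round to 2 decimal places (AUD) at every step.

Total landed cost: AUD 136660.18

EXW: the seller makes goods available at their premises; the buyer bears all onward costs.
CIF value = EXW price + inland to port + export clearance + origin terminal + freight + insurance = 65700.37 + 606.51 + 79.78 + 556.93 + 7517.85 + 316.63 = 74778.07
Import duty = 17404 × 3.44 = 59869.76
Buyer bears: inland to port 606.51 + export clearance 79.78 + origin terminal 556.93 + freight 7517.85 + insurance 316.63 + delivery 2012.35 + duty 59869.76 = 70959.81
Landed cost = invoice 65700.37 + 70959.81 = 136660.18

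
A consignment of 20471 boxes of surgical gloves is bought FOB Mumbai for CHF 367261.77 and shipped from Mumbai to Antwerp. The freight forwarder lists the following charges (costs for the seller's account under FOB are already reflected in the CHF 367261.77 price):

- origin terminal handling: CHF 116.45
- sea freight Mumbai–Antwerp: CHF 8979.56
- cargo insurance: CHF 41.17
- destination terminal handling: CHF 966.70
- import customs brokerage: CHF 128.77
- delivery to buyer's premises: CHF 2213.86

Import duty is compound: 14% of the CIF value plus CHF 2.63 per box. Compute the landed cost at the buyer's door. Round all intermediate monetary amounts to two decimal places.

Total landed cost: CHF 486110.11

FOB: the seller bears costs until goods are on board at the origin port; the buyer bears freight, insurance and all costs thereafter.
Already in the invoice (seller's account under FOB): origin terminal — exclude.
CIF value = FOB price + freight + insurance = 367261.77 + 8979.56 + 41.17 = 376282.50
Ad valorem component: 376282.50 × 14% = 52679.55
Specific component: 20471 × 2.63 = 53838.73
Import duty = 52679.55 + 53838.73 = 106518.28
Buyer bears: freight 8979.56 + insurance 41.17 + destination terminal 966.70 + brokerage 128.77 + delivery 2213.86 + duty 106518.28 = 118848.34
Landed cost = invoice 367261.77 + 118848.34 = 486110.11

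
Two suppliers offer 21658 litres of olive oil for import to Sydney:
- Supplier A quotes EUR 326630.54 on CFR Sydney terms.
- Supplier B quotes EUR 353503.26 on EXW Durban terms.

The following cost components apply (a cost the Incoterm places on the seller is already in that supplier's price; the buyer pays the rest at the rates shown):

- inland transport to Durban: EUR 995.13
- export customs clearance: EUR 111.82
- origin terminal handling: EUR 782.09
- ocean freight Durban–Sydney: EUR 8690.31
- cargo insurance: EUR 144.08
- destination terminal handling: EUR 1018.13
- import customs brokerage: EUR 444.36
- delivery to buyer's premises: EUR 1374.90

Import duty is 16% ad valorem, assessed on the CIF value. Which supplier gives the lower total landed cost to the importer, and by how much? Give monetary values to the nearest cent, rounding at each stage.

Supplier A (CFR):
CIF value = CFR price + insurance = 326630.54 + 144.08 = 326774.62
Import duty = 326774.62 × 16% = 52283.94
Buyer bears (A): 144.08 + 1018.13 + 444.36 + 1374.90 = 2981.47
Landed cost (A) = invoice 326630.54 + 2981.47 + duty 52283.94 = 381895.95
Supplier B (EXW):
CIF value = EXW price + inland to port + export clearance + origin terminal + freight + insurance = 353503.26 + 995.13 + 111.82 + 782.09 + 8690.31 + 144.08 = 364226.69
Import duty = 364226.69 × 16% = 58276.27
Buyer bears (B): 995.13 + 111.82 + 782.09 + 8690.31 + 144.08 + 1018.13 + 444.36 + 1374.90 = 13560.82
Landed cost (B) = invoice 353503.26 + 13560.82 + duty 58276.27 = 425340.35
Difference = |381895.95 − 425340.35| = 43444.40

Supplier A is cheaper by EUR 43444.40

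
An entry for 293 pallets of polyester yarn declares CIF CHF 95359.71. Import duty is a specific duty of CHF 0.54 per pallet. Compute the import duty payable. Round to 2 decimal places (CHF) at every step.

Import duty = 293 × 0.54 = 158.22

Import duty: CHF 158.22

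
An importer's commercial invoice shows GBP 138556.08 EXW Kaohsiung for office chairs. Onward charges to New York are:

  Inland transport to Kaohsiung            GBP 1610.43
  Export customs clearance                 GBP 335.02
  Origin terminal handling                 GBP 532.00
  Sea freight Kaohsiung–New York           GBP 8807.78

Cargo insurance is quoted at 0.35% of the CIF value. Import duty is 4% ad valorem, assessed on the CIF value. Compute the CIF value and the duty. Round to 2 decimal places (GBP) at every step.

CIF value: GBP 150367.60; import duty: GBP 6014.70

Let C be the CIF value. C = EXW price + pre-shipment costs + freight + 0.35% × C
C − 0.35% × C = 138556.08 + 1610.43 + 335.02 + 532.00 + 8807.78
0.9965 × C = 149841.31
C = 149841.31 / 0.9965 = 150367.60
Insurance premium = 0.35% × 150367.60 = 526.29
Import duty = 150367.60 × 4% = 6014.70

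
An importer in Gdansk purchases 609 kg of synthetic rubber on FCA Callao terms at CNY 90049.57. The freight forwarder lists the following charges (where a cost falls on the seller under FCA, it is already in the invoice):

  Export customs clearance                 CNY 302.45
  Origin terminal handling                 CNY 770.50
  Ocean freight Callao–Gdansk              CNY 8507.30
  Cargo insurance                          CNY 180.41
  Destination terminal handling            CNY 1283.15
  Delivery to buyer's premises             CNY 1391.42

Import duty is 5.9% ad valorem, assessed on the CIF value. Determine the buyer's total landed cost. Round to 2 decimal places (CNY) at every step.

Total landed cost: CNY 108053.31

FCA: the seller delivers export-cleared goods to the carrier; the buyer bears costs from that point.
Already in the invoice (seller's account under FCA): export clearance — exclude.
CIF value = FCA price + origin terminal + freight + insurance = 90049.57 + 770.50 + 8507.30 + 180.41 = 99507.78
Import duty = 99507.78 × 5.9% = 5870.96
Buyer bears: origin terminal 770.50 + freight 8507.30 + insurance 180.41 + destination terminal 1283.15 + delivery 1391.42 + duty 5870.96 = 18003.74
Landed cost = invoice 90049.57 + 18003.74 = 108053.31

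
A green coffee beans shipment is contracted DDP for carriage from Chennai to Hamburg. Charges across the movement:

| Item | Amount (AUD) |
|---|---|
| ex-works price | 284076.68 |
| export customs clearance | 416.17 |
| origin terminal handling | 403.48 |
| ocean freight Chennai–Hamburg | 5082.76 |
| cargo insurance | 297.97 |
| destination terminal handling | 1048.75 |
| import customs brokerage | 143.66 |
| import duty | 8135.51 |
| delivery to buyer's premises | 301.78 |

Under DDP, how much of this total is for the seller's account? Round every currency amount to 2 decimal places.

Seller's account: AUD 299906.76

DDP: the seller bears all costs including import duty.
Seller's account: goods 284076.68 + export clearance 416.17 + origin terminal 403.48 + freight 5082.76 + insurance 297.97 + destination terminal 1048.75 + brokerage 143.66 + duty 8135.51 + delivery 301.78 = 299906.76
Buyer's account: 0.00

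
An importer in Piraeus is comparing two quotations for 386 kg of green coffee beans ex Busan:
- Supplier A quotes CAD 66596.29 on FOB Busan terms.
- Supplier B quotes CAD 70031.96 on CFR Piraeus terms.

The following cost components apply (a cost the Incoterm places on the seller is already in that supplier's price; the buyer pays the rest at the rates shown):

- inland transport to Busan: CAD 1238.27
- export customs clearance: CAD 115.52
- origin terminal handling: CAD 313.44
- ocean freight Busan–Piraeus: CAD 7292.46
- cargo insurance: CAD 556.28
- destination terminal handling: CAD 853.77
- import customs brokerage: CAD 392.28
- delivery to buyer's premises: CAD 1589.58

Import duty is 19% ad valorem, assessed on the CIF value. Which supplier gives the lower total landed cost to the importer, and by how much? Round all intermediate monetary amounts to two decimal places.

Supplier B is cheaper by CAD 4589.58

Supplier A (FOB):
CIF value = FOB price + freight + insurance = 66596.29 + 7292.46 + 556.28 = 74445.03
Import duty = 74445.03 × 19% = 14144.56
Buyer bears (A): 7292.46 + 556.28 + 853.77 + 392.28 + 1589.58 = 10684.37
Landed cost (A) = invoice 66596.29 + 10684.37 + duty 14144.56 = 91425.22
Supplier B (CFR):
CIF value = CFR price + insurance = 70031.96 + 556.28 = 70588.24
Import duty = 70588.24 × 19% = 13411.77
Buyer bears (B): 556.28 + 853.77 + 392.28 + 1589.58 = 3391.91
Landed cost (B) = invoice 70031.96 + 3391.91 + duty 13411.77 = 86835.64
Difference = |91425.22 − 86835.64| = 4589.58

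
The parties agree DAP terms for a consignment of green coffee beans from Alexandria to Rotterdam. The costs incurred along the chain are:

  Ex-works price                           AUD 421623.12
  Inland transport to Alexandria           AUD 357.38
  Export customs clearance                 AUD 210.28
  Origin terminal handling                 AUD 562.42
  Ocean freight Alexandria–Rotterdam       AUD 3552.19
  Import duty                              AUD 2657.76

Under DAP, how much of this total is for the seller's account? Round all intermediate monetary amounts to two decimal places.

DAP: the seller bears all costs to the named destination except import duty and clearance.
Seller's account: goods 421623.12 + inland to port 357.38 + export clearance 210.28 + origin terminal 562.42 + freight 3552.19 = 426305.39
Buyer's account: duty 2657.76 = 2657.76

Seller's account: AUD 426305.39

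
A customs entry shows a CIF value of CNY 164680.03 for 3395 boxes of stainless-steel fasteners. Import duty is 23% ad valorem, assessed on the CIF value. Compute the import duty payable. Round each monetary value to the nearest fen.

Import duty = 164680.03 × 23% = 37876.41

Import duty: CNY 37876.41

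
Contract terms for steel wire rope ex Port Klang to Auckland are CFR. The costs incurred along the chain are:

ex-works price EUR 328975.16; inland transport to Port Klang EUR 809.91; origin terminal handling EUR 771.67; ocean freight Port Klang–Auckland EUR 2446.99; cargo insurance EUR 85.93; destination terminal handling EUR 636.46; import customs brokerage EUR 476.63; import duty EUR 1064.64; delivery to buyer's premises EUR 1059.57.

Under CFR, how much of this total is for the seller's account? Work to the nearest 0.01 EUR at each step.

CFR: the seller pays costs through ocean freight to the destination port, but not insurance.
Seller's account: goods 328975.16 + inland to port 809.91 + origin terminal 771.67 + freight 2446.99 = 333003.73
Buyer's account: insurance 85.93 + destination terminal 636.46 + brokerage 476.63 + duty 1064.64 + delivery 1059.57 = 3323.23

Seller's account: EUR 333003.73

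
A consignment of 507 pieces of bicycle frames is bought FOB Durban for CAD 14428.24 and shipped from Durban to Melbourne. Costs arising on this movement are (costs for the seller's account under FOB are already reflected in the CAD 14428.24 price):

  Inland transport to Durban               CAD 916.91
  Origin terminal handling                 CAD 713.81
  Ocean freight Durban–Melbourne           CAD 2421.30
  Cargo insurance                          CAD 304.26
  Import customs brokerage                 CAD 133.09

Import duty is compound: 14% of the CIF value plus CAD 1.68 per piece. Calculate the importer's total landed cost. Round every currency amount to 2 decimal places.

FOB: the seller bears costs until goods are on board at the origin port; the buyer bears freight, insurance and all costs thereafter.
Already in the invoice (seller's account under FOB): inland to port, origin terminal — exclude.
CIF value = FOB price + freight + insurance = 14428.24 + 2421.30 + 304.26 = 17153.80
Ad valorem component: 17153.80 × 14% = 2401.53
Specific component: 507 × 1.68 = 851.76
Import duty = 2401.53 + 851.76 = 3253.29
Buyer bears: freight 2421.30 + insurance 304.26 + brokerage 133.09 + duty 3253.29 = 6111.94
Landed cost = invoice 14428.24 + 6111.94 = 20540.18

Total landed cost: CAD 20540.18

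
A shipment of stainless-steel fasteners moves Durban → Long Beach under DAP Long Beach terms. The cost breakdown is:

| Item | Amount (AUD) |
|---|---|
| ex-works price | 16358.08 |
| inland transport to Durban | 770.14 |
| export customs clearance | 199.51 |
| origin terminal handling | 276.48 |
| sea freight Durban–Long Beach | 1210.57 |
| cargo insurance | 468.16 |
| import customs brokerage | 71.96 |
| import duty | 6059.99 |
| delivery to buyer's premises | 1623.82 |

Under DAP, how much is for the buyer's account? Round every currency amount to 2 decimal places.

Buyer's account: AUD 6131.95

DAP: the seller bears all costs to the named destination except import duty and clearance.
Seller's account: goods 16358.08 + inland to port 770.14 + export clearance 199.51 + origin terminal 276.48 + freight 1210.57 + insurance 468.16 + delivery 1623.82 = 20906.76
Buyer's account: brokerage 71.96 + duty 6059.99 = 6131.95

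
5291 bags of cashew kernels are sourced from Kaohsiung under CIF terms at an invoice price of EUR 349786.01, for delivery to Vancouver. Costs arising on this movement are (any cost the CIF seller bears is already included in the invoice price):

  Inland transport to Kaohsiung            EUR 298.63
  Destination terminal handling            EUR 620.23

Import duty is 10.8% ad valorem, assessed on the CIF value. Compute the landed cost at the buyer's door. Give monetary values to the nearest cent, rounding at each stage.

Total landed cost: EUR 388183.13

CIF: the seller pays costs through ocean freight and marine insurance to the destination port.
Already in the invoice (seller's account under CIF): inland to port — exclude.
The CIF price already equals the CIF value: 349786.01
Import duty = 349786.01 × 10.8% = 37776.89
Buyer bears: destination terminal 620.23 + duty 37776.89 = 38397.12
Landed cost = invoice 349786.01 + 38397.12 = 388183.13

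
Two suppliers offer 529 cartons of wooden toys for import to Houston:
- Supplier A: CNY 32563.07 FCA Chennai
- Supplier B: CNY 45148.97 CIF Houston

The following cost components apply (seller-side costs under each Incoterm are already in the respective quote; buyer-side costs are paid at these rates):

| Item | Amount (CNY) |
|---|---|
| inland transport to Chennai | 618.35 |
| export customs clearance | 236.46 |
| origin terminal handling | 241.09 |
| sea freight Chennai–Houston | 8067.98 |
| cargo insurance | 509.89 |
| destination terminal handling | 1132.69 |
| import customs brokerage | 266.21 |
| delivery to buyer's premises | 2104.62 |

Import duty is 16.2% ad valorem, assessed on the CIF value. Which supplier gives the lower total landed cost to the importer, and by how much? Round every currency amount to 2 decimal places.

Supplier A (FCA):
CIF value = FCA price + origin terminal + freight + insurance = 32563.07 + 241.09 + 8067.98 + 509.89 = 41382.03
Import duty = 41382.03 × 16.2% = 6703.89
Buyer bears (A): 241.09 + 8067.98 + 509.89 + 1132.69 + 266.21 + 2104.62 = 12322.48
Landed cost (A) = invoice 32563.07 + 12322.48 + duty 6703.89 = 51589.44
Supplier B (CIF):
The CIF price already equals the CIF value: 45148.97
Import duty = 45148.97 × 16.2% = 7314.13
Buyer bears (B): 1132.69 + 266.21 + 2104.62 = 3503.52
Landed cost (B) = invoice 45148.97 + 3503.52 + duty 7314.13 = 55966.62
Difference = |51589.44 − 55966.62| = 4377.18

Supplier A is cheaper by CNY 4377.18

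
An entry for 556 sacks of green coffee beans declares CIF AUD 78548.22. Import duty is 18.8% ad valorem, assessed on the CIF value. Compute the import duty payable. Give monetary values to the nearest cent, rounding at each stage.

Import duty: AUD 14767.07

Import duty = 78548.22 × 18.8% = 14767.07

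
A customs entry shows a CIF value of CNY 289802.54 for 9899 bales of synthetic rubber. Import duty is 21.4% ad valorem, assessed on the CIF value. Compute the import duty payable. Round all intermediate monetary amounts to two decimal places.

Import duty = 289802.54 × 21.4% = 62017.74

Import duty: CNY 62017.74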